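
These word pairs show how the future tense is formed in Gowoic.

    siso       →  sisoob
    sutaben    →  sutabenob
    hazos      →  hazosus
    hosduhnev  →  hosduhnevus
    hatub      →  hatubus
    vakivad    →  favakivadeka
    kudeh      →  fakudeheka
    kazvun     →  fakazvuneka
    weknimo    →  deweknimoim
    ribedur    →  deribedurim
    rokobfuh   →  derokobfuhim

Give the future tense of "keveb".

sutaben and kazvun both end in -n yet inflect differently (sutabenob, fakazvuneka), so the final letter is not what conditions the rule; the first letter is.
"keveb" begins with k-. The stems beginning with k- (kudeh → fakudeheka, kazvun → fakazvuneka) add fa- … -eka around the stem.
So keveb → fakevebeka.

fakevebeka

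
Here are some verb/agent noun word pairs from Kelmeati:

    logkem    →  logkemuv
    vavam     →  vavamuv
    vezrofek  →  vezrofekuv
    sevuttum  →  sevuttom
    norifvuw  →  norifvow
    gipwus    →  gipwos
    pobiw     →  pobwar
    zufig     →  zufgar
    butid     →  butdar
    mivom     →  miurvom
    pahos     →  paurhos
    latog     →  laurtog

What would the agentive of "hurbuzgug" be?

"hurbuzgug" has last vowel 'u'. The stems whose last vowel is 'u' (sevuttum → sevuttom, norifvuw → norifvow, gipwus → gipwos) change the last vowel to 'o'.
The other patterns: stems whose last vowel is 'a' or 'e' add -uv; stems whose last vowel is 'i' delete the last vowel and add -ar; stems whose last vowel is 'o' insert -ur- after the first vowel.
So hurbuzgug → hurbuzgog.

hurbuzgog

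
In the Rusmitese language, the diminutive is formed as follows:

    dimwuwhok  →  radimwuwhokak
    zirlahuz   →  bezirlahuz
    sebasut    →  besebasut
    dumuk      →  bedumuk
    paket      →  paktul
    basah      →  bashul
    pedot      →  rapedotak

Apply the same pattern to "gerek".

dimwuwhok and dumuk both end in -k yet inflect differently (radimwuwhokak, bedumuk), so the final letter is not what conditions the rule; the last vowel is.
"gerek" has last vowel 'e'. The one such stem in the data (paket → paktul) deletes the last vowel and adds -ul (as does basah), so the same rule applies.
The other patterns: stems whose last vowel is 'o' add ra- … -ak around the stem; stems whose last vowel is 'u' add the prefix be-.
So gerek → gerkul.

gerkul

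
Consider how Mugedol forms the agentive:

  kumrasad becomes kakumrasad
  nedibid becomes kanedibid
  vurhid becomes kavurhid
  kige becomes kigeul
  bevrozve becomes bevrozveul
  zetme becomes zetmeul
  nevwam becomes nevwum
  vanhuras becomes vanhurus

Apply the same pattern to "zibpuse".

zibpuseul

"zibpuse" ends in -e. The stems ending in -e (kige → kigeul, bevrozve → bevrozveul, zetme → zetmeul) add -ul.
So zibpuse → zibpuseul.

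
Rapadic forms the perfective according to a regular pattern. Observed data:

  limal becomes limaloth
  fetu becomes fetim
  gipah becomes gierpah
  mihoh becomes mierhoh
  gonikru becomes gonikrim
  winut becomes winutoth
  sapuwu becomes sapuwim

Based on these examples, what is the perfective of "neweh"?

"neweh" ends in -h. The stems ending in -h (gipah → gierpah, mihoh → mierhoh) insert -er- after the first vowel.
So neweh → neerweh.

neerweh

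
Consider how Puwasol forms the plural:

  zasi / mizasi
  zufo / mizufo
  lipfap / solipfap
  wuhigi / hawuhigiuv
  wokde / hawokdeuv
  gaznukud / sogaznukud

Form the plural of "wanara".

"wanara" begins with w-. The stems beginning with w- (wokde → hawokdeuv, wuhigi → hawuhigiuv) add ha- … -uv around the stem.
The other patterns: stems beginning with z- add the prefix mi-; stems beginning with g- or l- add the prefix so-.
So wanara → hawanarauv.

hawanarauv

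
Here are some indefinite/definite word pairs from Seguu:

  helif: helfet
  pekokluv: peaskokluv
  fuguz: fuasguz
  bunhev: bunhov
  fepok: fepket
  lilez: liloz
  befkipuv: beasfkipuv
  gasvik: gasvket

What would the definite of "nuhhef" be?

bunhev and befkipuv both end in -v yet inflect differently (bunhov, beasfkipuv), so the final letter is not what conditions the rule; the last vowel is.
"nuhhef" has last vowel 'e'. The stems whose last vowel is 'e' (bunhev → bunhov, lilez → liloz) change the last vowel to 'o'.
So nuhhef → nuhhof.

nuhhof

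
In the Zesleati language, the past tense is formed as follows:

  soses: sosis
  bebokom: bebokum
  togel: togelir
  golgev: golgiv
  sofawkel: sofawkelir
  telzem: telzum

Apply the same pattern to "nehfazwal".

telzem and togel both have last vowel 'e' yet inflect differently (telzum, togelir), so the last vowel is not what conditions the rule; the final letter is.
"nehfazwal" ends in -l. The stems ending in -l (togel → togelir, sofawkel → sofawkelir) add -ir.
So nehfazwal → nehfazwalir.

nehfazwalir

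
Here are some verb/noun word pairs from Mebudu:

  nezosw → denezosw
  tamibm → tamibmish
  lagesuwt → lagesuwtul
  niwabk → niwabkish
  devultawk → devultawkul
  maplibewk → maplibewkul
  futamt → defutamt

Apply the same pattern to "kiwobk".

kiwobkish

maplibewk and niwabk both end in -k yet inflect differently (maplibewkul, niwabkish), so the final letter is not what conditions the rule; the second-to-last letter is.
"kiwobk" has second-to-last letter 'b'. The stems whose second-to-last letter is 'b' (niwabk → niwabkish, tamibm → tamibmish) add -ish.
The other patterns: stems whose second-to-last letter is 'w' add -ul; stems whose second-to-last letter is 'm' or 's' add the prefix de-.
So kiwobk → kiwobkish.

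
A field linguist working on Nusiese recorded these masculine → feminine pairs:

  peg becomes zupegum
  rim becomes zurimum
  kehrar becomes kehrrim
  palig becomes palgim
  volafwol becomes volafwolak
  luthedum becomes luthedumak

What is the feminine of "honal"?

honlim

peg and palig both end in -g yet inflect differently (zupegum, palgim), so the final letter is not what conditions the rule; the number of vowels is.
"honal" has 2 vowels. The stems with 2 vowels (kehrar → kehrrim, palig → palgim) delete the last vowel and add -im.
So honal → honlim.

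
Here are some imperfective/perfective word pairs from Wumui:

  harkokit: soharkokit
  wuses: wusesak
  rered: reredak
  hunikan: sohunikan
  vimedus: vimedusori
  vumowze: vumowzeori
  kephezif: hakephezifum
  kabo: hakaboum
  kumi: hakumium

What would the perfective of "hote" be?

sohote

vimedus and wuses both end in -s yet inflect differently (vimedusori, wusesak), so the final letter is not what conditions the rule; the first letter is.
"hote" begins with h-. The stems beginning with h- (harkokit → soharkokit, hunikan → sohunikan) add the prefix so-.
The other patterns: stems beginning with v- add -ori; stems beginning with k- add ha- … -um around the stem; stems beginning with r- or w- add -ak.
So hote → sohote.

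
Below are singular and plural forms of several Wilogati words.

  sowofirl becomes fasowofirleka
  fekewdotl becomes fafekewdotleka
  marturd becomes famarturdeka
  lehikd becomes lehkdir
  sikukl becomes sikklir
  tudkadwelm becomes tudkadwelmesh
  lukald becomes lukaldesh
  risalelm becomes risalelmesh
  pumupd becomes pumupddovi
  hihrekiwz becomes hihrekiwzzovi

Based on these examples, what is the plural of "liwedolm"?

liwedolmesh

marturd and lehikd both end in -d yet inflect differently (famarturdeka, lehkdir), so the final letter is not what conditions the rule; the second-to-last letter is.
"liwedolm" has second-to-last letter 'l'. The stems whose second-to-last letter is 'l' (tudkadwelm → tudkadwelmesh, lukald → lukaldesh, risalelm → risalelmesh) add -esh.
So liwedolm → liwedolmesh.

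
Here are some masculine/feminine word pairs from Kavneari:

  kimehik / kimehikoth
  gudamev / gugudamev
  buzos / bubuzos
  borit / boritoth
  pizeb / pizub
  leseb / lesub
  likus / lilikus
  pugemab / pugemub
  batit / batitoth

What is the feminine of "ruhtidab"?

"ruhtidab" ends in -b. The stems ending in -b (leseb → lesub, pizeb → pizub, pugemab → pugemub) change the last vowel to 'u'.
The other patterns: stems ending in -k or -t add -oth; stems ending in -s or -v repeat the first consonant+vowel as a prefix.
So ruhtidab → ruhtidub.

ruhtidub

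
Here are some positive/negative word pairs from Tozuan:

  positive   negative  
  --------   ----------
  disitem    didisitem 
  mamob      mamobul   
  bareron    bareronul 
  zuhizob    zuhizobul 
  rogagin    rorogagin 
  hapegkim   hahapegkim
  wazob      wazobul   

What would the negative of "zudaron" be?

"zudaron" has last vowel 'o'. The stems whose last vowel is 'o' (bareron → bareronul, mamob → mamobul, zuhizob → zuhizobul) add -ul.
The other pattern: stems whose last vowel is 'e' or 'i' repeat the first consonant+vowel as a prefix.
So zudaron → zudaronul.

zudaronul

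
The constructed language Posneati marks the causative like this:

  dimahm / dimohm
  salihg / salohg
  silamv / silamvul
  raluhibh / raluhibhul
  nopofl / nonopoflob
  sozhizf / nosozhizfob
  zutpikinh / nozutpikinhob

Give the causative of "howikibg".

howikibgul

"howikibg" has second-to-last letter 'b'. The one such stem in the data (raluhibh → raluhibhul) adds -ul, so the same rule applies.
So howikibg → howikibgul.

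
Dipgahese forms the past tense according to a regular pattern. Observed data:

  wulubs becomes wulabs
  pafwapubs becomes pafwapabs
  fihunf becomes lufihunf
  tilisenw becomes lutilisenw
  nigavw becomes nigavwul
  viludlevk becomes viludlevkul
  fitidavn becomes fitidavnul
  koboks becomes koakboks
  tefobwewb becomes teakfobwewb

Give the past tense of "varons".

luvarons

tilisenw and nigavw both end in -w yet inflect differently (lutilisenw, nigavwul), so the final letter is not what conditions the rule; the second-to-last letter is.
"varons" has second-to-last letter 'n'. The stems whose second-to-last letter is 'n' (fihunf → lufihunf, tilisenw → lutilisenw) add the prefix lu-.
The other patterns: stems whose second-to-last letter is 'b' change the last vowel to 'a'; stems whose second-to-last letter is 'v' add -ul; stems whose second-to-last letter is 'k' or 'w' insert -ak- after the first vowel.
So varons → luvarons.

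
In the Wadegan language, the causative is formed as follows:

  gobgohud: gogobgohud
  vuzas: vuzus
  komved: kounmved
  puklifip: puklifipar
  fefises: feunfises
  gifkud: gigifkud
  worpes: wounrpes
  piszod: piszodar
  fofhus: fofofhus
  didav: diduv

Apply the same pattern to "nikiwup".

ninikiwup

piszod and komved both end in -d yet inflect differently (piszodar, kounmved), so the final letter is not what conditions the rule; the last vowel is.
"nikiwup" has last vowel 'u'. The stems whose last vowel is 'u' (gobgohud → gogobgohud, fofhus → fofofhus, gifkud → gigifkud) repeat the first consonant+vowel as a prefix.
So nikiwup → ninikiwup.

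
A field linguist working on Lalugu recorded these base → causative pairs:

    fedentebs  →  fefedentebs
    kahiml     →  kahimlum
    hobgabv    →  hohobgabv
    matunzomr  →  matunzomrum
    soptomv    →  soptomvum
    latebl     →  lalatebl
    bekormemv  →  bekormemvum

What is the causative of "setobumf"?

hobgabv and bekormemv both end in -v yet inflect differently (hohobgabv, bekormemvum), so the final letter is not what conditions the rule; the second-to-last letter is.
"setobumf" has second-to-last letter 'm'. The stems whose second-to-last letter is 'm' (bekormemv → bekormemvum, matunzomr → matunzomrum, kahiml → kahimlum) add -um.
The other pattern: stems whose second-to-last letter is 'b' repeat the first consonant+vowel as a prefix.
So setobumf → setobumfum.

setobumfum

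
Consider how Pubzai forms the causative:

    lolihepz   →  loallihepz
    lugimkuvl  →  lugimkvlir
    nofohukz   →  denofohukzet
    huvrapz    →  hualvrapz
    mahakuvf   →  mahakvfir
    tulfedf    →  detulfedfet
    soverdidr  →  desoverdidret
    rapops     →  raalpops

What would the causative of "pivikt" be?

mahakuvf and tulfedf both end in -f yet inflect differently (mahakvfir, detulfedfet), so the final letter is not what conditions the rule; the second-to-last letter is.
"pivikt" has second-to-last letter 'k'. The one such stem in the data (nofohukz → denofohukzet) adds de- … -et around the stem, so the same rule applies.
The other patterns: stems whose second-to-last letter is 'p' insert -al- after the first vowel; stems whose second-to-last letter is 'v' delete the last vowel and add -ir.
So pivikt → depiviktet.

depiviktet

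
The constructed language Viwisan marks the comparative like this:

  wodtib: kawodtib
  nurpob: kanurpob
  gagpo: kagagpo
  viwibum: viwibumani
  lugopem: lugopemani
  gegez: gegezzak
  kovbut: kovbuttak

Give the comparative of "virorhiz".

"virorhiz" ends in -z. The one such stem in the data (gegez → gegezzak) doubles the final consonant and adds -ak (as does kovbut), so the same rule applies.
The other patterns: stems ending in -b or -o add the prefix ka-; stems ending in -m add -ani.
So virorhiz → virorhizzak.

virorhizzak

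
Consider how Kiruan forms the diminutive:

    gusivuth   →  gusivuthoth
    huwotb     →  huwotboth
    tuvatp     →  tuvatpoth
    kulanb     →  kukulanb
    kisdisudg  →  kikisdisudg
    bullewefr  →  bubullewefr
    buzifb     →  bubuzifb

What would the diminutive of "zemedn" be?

zezemedn

huwotb and kulanb both end in -b yet inflect differently (huwotboth, kukulanb), so the final letter is not what conditions the rule; the second-to-last letter is.
"zemedn" has second-to-last letter 'd'. The one such stem in the data (kisdisudg → kikisdisudg) repeats the first consonant+vowel as a prefix (as do kulanb, bullewefr), so the same rule applies.
The other pattern: stems whose second-to-last letter is 't' add -oth.
So zemedn → zezemedn.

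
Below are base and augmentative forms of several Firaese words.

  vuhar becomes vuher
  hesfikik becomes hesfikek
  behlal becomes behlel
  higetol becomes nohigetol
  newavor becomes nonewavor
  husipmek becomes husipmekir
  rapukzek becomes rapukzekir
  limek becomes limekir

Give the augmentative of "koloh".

"koloh" has last vowel 'o'. The stems whose last vowel is 'o' (higetol → nohigetol, newavor → nonewavor) add the prefix no-.
So koloh → nokoloh.

nokoloh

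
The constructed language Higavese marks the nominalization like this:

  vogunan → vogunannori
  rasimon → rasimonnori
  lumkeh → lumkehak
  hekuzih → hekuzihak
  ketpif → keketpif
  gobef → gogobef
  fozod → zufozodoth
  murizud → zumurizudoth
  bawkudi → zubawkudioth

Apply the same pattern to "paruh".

"paruh" ends in -h. The stems ending in -h (lumkeh → lumkehak, hekuzih → hekuzihak) add -ak.
So paruh → paruhak.

paruhak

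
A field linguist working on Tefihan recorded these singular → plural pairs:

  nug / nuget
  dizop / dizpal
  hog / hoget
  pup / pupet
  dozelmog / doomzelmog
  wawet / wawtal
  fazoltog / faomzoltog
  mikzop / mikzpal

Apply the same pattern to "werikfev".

weomrikfev

"werikfev" has 3 vowels. The stems with 3 vowels (dozelmog → doomzelmog, fazoltog → faomzoltog) insert -om- after the first vowel.
The other patterns: stems with 1 vowel add -et; stems with 2 vowels delete the last vowel and add -al.
So werikfev → weomrikfev.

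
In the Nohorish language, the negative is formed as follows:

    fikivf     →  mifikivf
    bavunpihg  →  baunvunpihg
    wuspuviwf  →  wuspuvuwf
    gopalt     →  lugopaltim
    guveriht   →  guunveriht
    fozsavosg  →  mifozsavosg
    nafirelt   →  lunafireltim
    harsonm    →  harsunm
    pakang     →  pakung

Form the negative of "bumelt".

lubumeltim

nafirelt and guveriht both end in -t yet inflect differently (lunafireltim, guunveriht), so the final letter is not what conditions the rule; the second-to-last letter is.
"bumelt" has second-to-last letter 'l'. The stems whose second-to-last letter is 'l' (nafirelt → lunafireltim, gopalt → lugopaltim) add lu- … -im around the stem.
The other patterns: stems whose second-to-last letter is 'n' or 'w' change the last vowel to 'u'; stems whose second-to-last letter is 'h' insert -un- after the first vowel; stems whose second-to-last letter is 's' or 'v' add the prefix mi-.
So bumelt → lubumeltim.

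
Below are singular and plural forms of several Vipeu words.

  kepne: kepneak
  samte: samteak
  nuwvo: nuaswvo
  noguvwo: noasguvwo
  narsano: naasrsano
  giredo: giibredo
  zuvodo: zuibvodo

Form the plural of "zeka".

nuwvo and giredo both end in -o yet inflect differently (nuaswvo, giibredo), so the final letter is not what conditions the rule; the first letter is.
"zeka" begins with z-. The one such stem in the data (zuvodo → zuibvodo) inserts -ib- after the first vowel (as does giredo), so the same rule applies.
So zeka → zeibka.

zeibka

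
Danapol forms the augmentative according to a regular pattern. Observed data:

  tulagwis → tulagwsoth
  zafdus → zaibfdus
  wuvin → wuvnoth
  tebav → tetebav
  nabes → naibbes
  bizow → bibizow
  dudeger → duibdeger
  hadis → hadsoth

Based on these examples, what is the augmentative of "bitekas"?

zafdus and tulagwis both end in -s yet inflect differently (zaibfdus, tulagwsoth), so the final letter is not what conditions the rule; the last vowel is.
"bitekas" has last vowel 'a'. The one such stem in the data (tebav → tetebav) repeats the first consonant+vowel as a prefix (as does bizow), so the same rule applies.
The other patterns: stems whose last vowel is 'e' or 'u' insert -ib- after the first vowel; stems whose last vowel is 'i' delete the last vowel and add -oth.
So bitekas → bibitekas.

bibitekas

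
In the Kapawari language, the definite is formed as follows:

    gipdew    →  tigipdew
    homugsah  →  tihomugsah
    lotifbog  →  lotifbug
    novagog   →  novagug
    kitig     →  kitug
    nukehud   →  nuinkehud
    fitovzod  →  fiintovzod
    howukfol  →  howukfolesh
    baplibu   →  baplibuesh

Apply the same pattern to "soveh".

lotifbog and fitovzod both have last vowel 'o' yet inflect differently (lotifbug, fiintovzod), so the last vowel is not what conditions the rule; the final letter is.
"soveh" ends in -h. The one such stem in the data (homugsah → tihomugsah) adds the prefix ti-, so the same rule applies.
So soveh → tisoveh.

tisoveh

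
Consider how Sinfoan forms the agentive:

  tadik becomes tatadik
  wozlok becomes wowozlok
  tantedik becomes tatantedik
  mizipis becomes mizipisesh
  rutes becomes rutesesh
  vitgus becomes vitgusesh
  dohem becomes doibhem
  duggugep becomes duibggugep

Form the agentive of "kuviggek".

tadik and mizipis both have last vowel 'i' yet inflect differently (tatadik, mizipisesh), so the last vowel is not what conditions the rule; the final letter is.
"kuviggek" ends in -k. The stems ending in -k (tadik → tatadik, wozlok → wowozlok, tantedik → tatantedik) repeat the first consonant+vowel as a prefix.
The other patterns: stems ending in -s add -esh; stems ending in -m or -p insert -ib- after the first vowel.
So kuviggek → kukuviggek.

kukuviggek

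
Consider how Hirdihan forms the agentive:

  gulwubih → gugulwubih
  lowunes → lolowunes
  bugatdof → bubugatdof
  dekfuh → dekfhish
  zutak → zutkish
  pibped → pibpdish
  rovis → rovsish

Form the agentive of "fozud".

gulwubih and dekfuh both end in -h yet inflect differently (gugulwubih, dekfhish), so the final letter is not what conditions the rule; the number of vowels is.
"fozud" has 2 vowels. The stems with 2 vowels (dekfuh → dekfhish, zutak → zutkish, pibped → pibpdish) delete the last vowel and add -ish.
So fozud → fozdish.

fozdish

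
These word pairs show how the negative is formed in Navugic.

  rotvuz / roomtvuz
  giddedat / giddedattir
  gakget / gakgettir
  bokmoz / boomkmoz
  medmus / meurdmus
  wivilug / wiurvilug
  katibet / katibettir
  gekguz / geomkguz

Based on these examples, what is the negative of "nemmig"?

neurmmig

"nemmig" ends in -g. The one such stem in the data (wivilug → wiurvilug) inserts -ur- after the first vowel (as does medmus), so the same rule applies.
So nemmig → neurmmig.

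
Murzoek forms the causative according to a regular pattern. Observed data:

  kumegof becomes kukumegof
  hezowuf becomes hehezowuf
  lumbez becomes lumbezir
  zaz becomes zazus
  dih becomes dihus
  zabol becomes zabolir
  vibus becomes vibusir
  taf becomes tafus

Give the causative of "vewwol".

vewwolir

zaz and lumbez both end in -z yet inflect differently (zazus, lumbezir), so the final letter is not what conditions the rule; the number of vowels is.
"vewwol" has 2 vowels. The stems with 2 vowels (zabol → zabolir, vibus → vibusir, lumbez → lumbezir) add -ir.
So vewwol → vewwolir.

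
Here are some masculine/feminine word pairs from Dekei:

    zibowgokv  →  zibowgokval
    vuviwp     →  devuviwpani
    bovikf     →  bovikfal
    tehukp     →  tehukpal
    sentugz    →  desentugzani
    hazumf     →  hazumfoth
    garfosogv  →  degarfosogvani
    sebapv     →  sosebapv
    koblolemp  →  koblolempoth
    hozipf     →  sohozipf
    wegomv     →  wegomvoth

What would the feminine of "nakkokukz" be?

nakkokukzal

wegomv and sebapv both end in -v yet inflect differently (wegomvoth, sosebapv), so the final letter is not what conditions the rule; the second-to-last letter is.
"nakkokukz" has second-to-last letter 'k'. The stems whose second-to-last letter is 'k' (bovikf → bovikfal, tehukp → tehukpal, zibowgokv → zibowgokval) add -al.
The other patterns: stems whose second-to-last letter is 'm' add -oth; stems whose second-to-last letter is 'p' add the prefix so-; stems whose second-to-last letter is 'g' or 'w' add de- … -ani around the stem.
So nakkokukz → nakkokukzal.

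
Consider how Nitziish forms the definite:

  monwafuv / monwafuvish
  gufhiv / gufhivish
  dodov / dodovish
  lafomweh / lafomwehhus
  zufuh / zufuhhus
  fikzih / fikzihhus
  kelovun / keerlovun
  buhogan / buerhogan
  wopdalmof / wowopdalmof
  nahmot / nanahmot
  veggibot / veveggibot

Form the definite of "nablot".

nanablot

"nablot" ends in -t. The stems ending in -t (nahmot → nanahmot, veggibot → veveggibot) repeat the first consonant+vowel as a prefix.
The other patterns: stems ending in -v add -ish; stems ending in -h double the final consonant and add -us; stems ending in -n insert -er- after the first vowel.
So nablot → nanablot.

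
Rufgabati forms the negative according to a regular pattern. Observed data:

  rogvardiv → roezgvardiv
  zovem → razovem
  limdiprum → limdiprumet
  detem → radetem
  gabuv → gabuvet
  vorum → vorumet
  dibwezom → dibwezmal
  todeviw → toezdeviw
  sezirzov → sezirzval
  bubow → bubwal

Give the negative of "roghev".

raroghev

gabuv and sezirzov both end in -v yet inflect differently (gabuvet, sezirzval), so the final letter is not what conditions the rule; the last vowel is.
"roghev" has last vowel 'e'. The stems whose last vowel is 'e' (detem → radetem, zovem → razovem) add the prefix ra-.
The other patterns: stems whose last vowel is 'u' add -et; stems whose last vowel is 'o' delete the last vowel and add -al; stems whose last vowel is 'i' insert -ez- after the first vowel.
So roghev → raroghev.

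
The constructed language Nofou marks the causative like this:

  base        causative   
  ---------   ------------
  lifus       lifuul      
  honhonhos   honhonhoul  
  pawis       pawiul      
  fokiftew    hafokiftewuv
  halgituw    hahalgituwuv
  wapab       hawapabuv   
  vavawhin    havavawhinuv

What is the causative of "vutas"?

vutaul

"vutas" ends in -s. The stems ending in -s (lifus → lifuul, honhonhos → honhonhoul, pawis → pawiul) drop the final letter and add -ul.
The other pattern: stems ending in -b, -n or -w add ha- … -uv around the stem.
So vutas → vutaul.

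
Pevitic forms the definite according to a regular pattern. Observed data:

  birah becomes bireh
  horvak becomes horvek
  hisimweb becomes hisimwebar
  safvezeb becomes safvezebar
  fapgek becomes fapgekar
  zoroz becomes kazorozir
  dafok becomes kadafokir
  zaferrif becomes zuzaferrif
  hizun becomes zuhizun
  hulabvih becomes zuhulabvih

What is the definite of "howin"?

zuhowin

horvak and fapgek both end in -k yet inflect differently (horvek, fapgekar), so the final letter is not what conditions the rule; the last vowel is.
"howin" has last vowel 'i'. The stems whose last vowel is 'i' (zaferrif → zuzaferrif, hulabvih → zuhulabvih) add the prefix zu-.
The other patterns: stems whose last vowel is 'a' change the last vowel to 'e'; stems whose last vowel is 'e' add -ar; stems whose last vowel is 'o' add ka- … -ir around the stem.
So howin → zuhowin.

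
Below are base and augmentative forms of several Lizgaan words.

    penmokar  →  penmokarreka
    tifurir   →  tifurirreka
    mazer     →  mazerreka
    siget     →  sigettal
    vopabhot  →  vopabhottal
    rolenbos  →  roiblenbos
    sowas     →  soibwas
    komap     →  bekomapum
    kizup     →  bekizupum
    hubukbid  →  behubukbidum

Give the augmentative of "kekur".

kekurreka

mazer and siget both have last vowel 'e' yet inflect differently (mazerreka, sigettal), so the last vowel is not what conditions the rule; the final letter is.
"kekur" ends in -r. The stems ending in -r (penmokar → penmokarreka, tifurir → tifurirreka, mazer → mazerreka) double the final consonant and add -eka.
So kekur → kekurreka.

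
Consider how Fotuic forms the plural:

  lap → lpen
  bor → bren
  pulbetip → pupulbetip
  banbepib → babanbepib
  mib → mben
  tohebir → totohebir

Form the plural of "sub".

sben

mib and banbepib both end in -b yet inflect differently (mben, babanbepib), so the final letter is not what conditions the rule; the number of vowels is.
"sub" has 1 vowel. The stems with 1 vowel (mib → mben, bor → bren, lap → lpen) delete the last vowel and add -en.
The other pattern: stems with 3 vowels repeat the first consonant+vowel as a prefix.
So sub → sben.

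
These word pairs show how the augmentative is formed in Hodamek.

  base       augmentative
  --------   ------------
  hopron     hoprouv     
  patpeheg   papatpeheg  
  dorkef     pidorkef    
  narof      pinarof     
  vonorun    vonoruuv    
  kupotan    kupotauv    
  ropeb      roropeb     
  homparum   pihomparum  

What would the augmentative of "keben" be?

narof and hopron both have last vowel 'o' yet inflect differently (pinarof, hoprouv), so the last vowel is not what conditions the rule; the final letter is.
"keben" ends in -n. The stems ending in -n (hopron → hoprouv, kupotan → kupotauv, vonorun → vonoruuv) drop the final letter and add -uv.
The other patterns: stems ending in -f or -m add the prefix pi-; stems ending in -b or -g repeat the first consonant+vowel as a prefix.
So keben → kebeuv.

kebeuv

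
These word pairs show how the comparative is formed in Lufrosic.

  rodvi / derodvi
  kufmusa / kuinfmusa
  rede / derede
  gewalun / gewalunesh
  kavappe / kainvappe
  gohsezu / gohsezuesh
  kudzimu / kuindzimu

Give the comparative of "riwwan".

kudzimu and gohsezu both end in -u yet inflect differently (kuindzimu, gohsezuesh), so the final letter is not what conditions the rule; the first letter is.
"riwwan" begins with r-. The stems beginning with r- (rodvi → derodvi, rede → derede) add the prefix de-.
The other patterns: stems beginning with k- insert -in- after the first vowel; stems beginning with g- add -esh.
So riwwan → deriwwan.

deriwwan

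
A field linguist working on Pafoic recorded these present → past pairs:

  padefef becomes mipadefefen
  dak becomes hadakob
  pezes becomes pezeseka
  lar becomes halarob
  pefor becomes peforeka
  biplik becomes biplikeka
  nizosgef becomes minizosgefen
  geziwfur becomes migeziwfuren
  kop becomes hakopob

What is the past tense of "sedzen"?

lar and pefor both end in -r yet inflect differently (halarob, peforeka), so the final letter is not what conditions the rule; the number of vowels is.
"sedzen" has 2 vowels. The stems with 2 vowels (pezes → pezeseka, pefor → peforeka, biplik → biplikeka) add -eka.
The other patterns: stems with 1 vowel add ha- … -ob around the stem; stems with 3 vowels add mi- … -en around the stem.
So sedzen → sedzeneka.

sedzeneka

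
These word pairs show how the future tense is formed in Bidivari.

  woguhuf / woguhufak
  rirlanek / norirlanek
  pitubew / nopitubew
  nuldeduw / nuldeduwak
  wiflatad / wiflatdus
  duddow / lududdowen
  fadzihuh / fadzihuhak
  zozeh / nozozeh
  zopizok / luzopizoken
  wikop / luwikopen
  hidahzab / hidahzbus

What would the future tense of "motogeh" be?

nomotogeh

duddow and pitubew both end in -w yet inflect differently (lududdowen, nopitubew), so the final letter is not what conditions the rule; the last vowel is.
"motogeh" has last vowel 'e'. The stems whose last vowel is 'e' (pitubew → nopitubew, zozeh → nozozeh, rirlanek → norirlanek) add the prefix no-.
The other patterns: stems whose last vowel is 'o' add lu- … -en around the stem; stems whose last vowel is 'a' delete the last vowel and add -us; stems whose last vowel is 'u' add -ak.
So motogeh → nomotogeh.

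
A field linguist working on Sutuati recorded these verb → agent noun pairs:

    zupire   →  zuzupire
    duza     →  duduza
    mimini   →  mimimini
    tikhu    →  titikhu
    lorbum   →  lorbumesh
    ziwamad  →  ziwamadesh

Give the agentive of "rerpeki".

rererpeki

tikhu and lorbum both have last vowel 'u' yet inflect differently (titikhu, lorbumesh), so the last vowel is not what conditions the rule; whether the stem ends in a vowel or a consonant is.
"rerpeki" ends in a vowel. The stems ending in a vowel (zupire → zuzupire, duza → duduza, mimini → mimimini) repeat the first consonant+vowel as a prefix.
The other pattern: stems ending in a consonant add -esh.
So rerpeki → rererpeki.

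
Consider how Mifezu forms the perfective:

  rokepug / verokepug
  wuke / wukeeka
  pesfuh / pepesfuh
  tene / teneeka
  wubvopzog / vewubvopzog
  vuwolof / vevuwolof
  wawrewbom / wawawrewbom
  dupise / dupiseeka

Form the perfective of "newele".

vuwolof and wawrewbom both have last vowel 'o' yet inflect differently (vevuwolof, wawawrewbom), so the last vowel is not what conditions the rule; the final letter is.
"newele" ends in -e. The stems ending in -e (wuke → wukeeka, dupise → dupiseeka, tene → teneeka) add -eka.
So newele → neweleeka.

neweleeka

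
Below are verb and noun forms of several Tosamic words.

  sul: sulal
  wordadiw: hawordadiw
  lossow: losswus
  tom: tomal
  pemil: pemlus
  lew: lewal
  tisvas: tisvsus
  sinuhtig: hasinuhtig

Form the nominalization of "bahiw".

bahwus

sul and pemil both end in -l yet inflect differently (sulal, pemlus), so the final letter is not what conditions the rule; the number of vowels is.
"bahiw" has 2 vowels. The stems with 2 vowels (pemil → pemlus, tisvas → tisvsus, lossow → losswus) delete the last vowel and add -us.
The other patterns: stems with 1 vowel add -al; stems with 3 vowels add the prefix ha-.
So bahiw → bahwus.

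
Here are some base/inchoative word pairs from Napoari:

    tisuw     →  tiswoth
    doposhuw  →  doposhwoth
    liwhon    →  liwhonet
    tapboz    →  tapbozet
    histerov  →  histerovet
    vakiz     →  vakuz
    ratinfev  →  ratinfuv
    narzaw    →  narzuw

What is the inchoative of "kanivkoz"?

"kanivkoz" has last vowel 'o'. The stems whose last vowel is 'o' (liwhon → liwhonet, tapboz → tapbozet, histerov → histerovet) add -et.
So kanivkoz → kanivkozet.

kanivkozet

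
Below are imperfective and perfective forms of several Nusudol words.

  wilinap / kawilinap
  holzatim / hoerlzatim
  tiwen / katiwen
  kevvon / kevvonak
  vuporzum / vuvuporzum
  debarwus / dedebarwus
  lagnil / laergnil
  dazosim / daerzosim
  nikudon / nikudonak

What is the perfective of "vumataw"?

kavumataw

"vumataw" has last vowel 'a'. The one such stem in the data (wilinap → kawilinap) adds the prefix ka-, so the same rule applies.
So vumataw → kavumataw.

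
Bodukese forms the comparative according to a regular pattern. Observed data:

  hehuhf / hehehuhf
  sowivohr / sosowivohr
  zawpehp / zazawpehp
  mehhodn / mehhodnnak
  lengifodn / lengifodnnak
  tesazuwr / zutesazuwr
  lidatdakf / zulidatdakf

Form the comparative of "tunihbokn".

sowivohr and tesazuwr both end in -r yet inflect differently (sosowivohr, zutesazuwr), so the final letter is not what conditions the rule; the second-to-last letter is.
"tunihbokn" has second-to-last letter 'k'. The one such stem in the data (lidatdakf → zulidatdakf) adds the prefix zu-, so the same rule applies.
So tunihbokn → zutunihbokn.

zutunihbokn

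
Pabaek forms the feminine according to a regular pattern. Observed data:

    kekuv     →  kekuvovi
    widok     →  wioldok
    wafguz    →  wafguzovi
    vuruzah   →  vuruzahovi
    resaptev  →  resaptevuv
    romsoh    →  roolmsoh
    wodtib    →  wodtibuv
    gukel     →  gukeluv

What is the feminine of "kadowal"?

kadowalovi

vuruzah and romsoh both end in -h yet inflect differently (vuruzahovi, roolmsoh), so the final letter is not what conditions the rule; the last vowel is.
"kadowal" has last vowel 'a'. The one such stem in the data (vuruzah → vuruzahovi) adds -ovi, so the same rule applies.
So kadowal → kadowalovi.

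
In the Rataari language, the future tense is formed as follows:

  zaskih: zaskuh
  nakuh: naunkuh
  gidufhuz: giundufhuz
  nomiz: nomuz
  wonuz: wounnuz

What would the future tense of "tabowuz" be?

taunbowuz

zaskih and nakuh both end in -h yet inflect differently (zaskuh, naunkuh), so the final letter is not what conditions the rule; the last vowel is.
"tabowuz" has last vowel 'u'. The stems whose last vowel is 'u' (nakuh → naunkuh, gidufhuz → giundufhuz, wonuz → wounnuz) insert -un- after the first vowel.
The other pattern: stems whose last vowel is 'i' change the last vowel to 'u'.
So tabowuz → taunbowuz.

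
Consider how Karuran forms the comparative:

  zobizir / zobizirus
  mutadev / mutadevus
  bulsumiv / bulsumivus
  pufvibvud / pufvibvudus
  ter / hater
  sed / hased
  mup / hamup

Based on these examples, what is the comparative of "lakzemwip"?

lakzemwipus

"lakzemwip" has 3 vowels. The stems with 3 vowels (zobizir → zobizirus, mutadev → mutadevus, bulsumiv → bulsumivus) add -us.
The other pattern: stems with 1 vowel add the prefix ha-.
So lakzemwip → lakzemwipus.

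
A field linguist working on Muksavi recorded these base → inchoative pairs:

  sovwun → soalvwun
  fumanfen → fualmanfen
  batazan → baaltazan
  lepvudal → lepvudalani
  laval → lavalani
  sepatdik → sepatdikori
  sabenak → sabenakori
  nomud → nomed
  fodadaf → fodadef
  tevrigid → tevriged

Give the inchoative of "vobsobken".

voalbsobken

batazan and lepvudal both have last vowel 'a' yet inflect differently (baaltazan, lepvudalani), so the last vowel is not what conditions the rule; the final letter is.
"vobsobken" ends in -n. The stems ending in -n (sovwun → soalvwun, fumanfen → fualmanfen, batazan → baaltazan) insert -al- after the first vowel.
So vobsobken → voalbsobken.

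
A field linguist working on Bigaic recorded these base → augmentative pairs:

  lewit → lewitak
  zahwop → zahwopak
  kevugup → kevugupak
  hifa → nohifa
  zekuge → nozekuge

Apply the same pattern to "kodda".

nokodda

zahwop and zekuge both begin with z- yet inflect differently (zahwopak, nozekuge), so the first letter is not what conditions the rule; whether the stem ends in a vowel or a consonant is.
"kodda" ends in a vowel. The stems ending in a vowel (hifa → nohifa, zekuge → nozekuge) add the prefix no-.
So kodda → nokodda.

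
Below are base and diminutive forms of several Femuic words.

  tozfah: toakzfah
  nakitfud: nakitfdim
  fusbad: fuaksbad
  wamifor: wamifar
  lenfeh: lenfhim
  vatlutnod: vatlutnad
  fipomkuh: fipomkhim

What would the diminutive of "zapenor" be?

fusbad and vatlutnod both end in -d yet inflect differently (fuaksbad, vatlutnad), so the final letter is not what conditions the rule; the last vowel is.
"zapenor" has last vowel 'o'. The stems whose last vowel is 'o' (wamifor → wamifar, vatlutnod → vatlutnad) change the last vowel to 'a'.
The other patterns: stems whose last vowel is 'a' insert -ak- after the first vowel; stems whose last vowel is 'e' or 'u' delete the last vowel and add -im.
So zapenor → zapenar.

zapenar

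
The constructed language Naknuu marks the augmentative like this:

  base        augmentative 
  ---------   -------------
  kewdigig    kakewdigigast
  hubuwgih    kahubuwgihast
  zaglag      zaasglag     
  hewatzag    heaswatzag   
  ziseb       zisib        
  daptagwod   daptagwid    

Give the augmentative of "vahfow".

"vahfow" has last vowel 'o'. The one such stem in the data (daptagwod → daptagwid) changes the last vowel to 'i' (as does ziseb), so the same rule applies.
The other patterns: stems whose last vowel is 'i' add ka- … -ast around the stem; stems whose last vowel is 'a' insert -as- after the first vowel.
So vahfow → vahfiw.

vahfiw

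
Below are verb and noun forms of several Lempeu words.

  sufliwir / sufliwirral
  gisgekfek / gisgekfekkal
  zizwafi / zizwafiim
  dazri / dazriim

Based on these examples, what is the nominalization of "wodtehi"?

wodtehiim

zizwafi and sufliwir both have last vowel 'i' yet inflect differently (zizwafiim, sufliwirral), so the last vowel is not what conditions the rule; whether the stem ends in a vowel or a consonant is.
"wodtehi" ends in a vowel. The stems ending in a vowel (zizwafi → zizwafiim, dazri → dazriim) add -im.
The other pattern: stems ending in a consonant double the final consonant and add -al.
So wodtehi → wodtehiim.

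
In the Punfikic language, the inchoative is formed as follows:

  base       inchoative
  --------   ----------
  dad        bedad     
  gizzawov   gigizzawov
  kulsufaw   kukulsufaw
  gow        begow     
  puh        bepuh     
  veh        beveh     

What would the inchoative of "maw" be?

bemaw

"maw" has 1 vowel. The stems with 1 vowel (gow → begow, puh → bepuh, dad → bedad) add the prefix be-.
So maw → bemaw.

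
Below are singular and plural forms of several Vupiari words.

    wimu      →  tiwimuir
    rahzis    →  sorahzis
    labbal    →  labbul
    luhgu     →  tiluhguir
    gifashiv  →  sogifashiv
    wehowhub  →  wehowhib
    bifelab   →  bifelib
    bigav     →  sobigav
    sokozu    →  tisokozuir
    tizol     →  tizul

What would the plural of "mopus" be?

somopus

labbal and bigav both have last vowel 'a' yet inflect differently (labbul, sobigav), so the last vowel is not what conditions the rule; the final letter is.
"mopus" ends in -s. The one such stem in the data (rahzis → sorahzis) adds the prefix so-, so the same rule applies.
The other patterns: stems ending in -l change the last vowel to 'u'; stems ending in -u add ti- … -ir around the stem; stems ending in -b change the last vowel to 'i'.
So mopus → somopus.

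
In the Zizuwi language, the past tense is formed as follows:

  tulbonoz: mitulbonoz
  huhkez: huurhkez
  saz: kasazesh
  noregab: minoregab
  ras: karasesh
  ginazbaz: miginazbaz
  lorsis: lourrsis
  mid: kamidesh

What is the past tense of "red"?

karedesh

"red" has 1 vowel. The stems with 1 vowel (ras → karasesh, mid → kamidesh, saz → kasazesh) add ka- … -esh around the stem.
The other patterns: stems with 2 vowels insert -ur- after the first vowel; stems with 3 vowels add the prefix mi-.
So red → karedesh.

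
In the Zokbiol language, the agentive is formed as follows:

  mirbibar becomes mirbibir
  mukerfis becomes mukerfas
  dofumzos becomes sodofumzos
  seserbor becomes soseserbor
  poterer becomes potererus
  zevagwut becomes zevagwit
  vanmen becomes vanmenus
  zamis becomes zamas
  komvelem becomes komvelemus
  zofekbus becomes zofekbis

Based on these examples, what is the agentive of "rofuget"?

mirbibar and seserbor both end in -r yet inflect differently (mirbibir, soseserbor), so the final letter is not what conditions the rule; the last vowel is.
"rofuget" has last vowel 'e'. The stems whose last vowel is 'e' (vanmen → vanmenus, komvelem → komvelemus, poterer → potererus) add -us.
The other patterns: stems whose last vowel is 'a' or 'u' change the last vowel to 'i'; stems whose last vowel is 'o' add the prefix so-; stems whose last vowel is 'i' change the last vowel to 'a'.
So rofuget → rofugetus.

rofugetus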